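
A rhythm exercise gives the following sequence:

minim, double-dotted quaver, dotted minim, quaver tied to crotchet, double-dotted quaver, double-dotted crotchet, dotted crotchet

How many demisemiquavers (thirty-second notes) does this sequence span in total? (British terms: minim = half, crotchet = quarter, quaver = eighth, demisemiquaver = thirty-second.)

Working in thirty-second notes: minim = 16; double-dotted quaver = 7; dotted minim = 24; quaver tied to crotchet (quaver + crotchet) = 12; double-dotted quaver = 7; double-dotted crotchet = 14; dotted crotchet = 12.
Altogether 16 + 7 + 24 + 12 + 7 + 14 + 12 = 92 thirty-second notes.

92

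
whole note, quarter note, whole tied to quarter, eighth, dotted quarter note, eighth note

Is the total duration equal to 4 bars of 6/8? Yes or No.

No

One bar of 6/8 = 6 eighth notes, so 4 bars = 24.
Convert each value to eighth notes: whole note = 8; quarter note = 2; whole tied to quarter (whole + quarter) = 10; eighth = 1; dotted quarter note = 3; eighth note = 1.
Altogether 8 + 2 + 10 + 1 + 3 + 1 = 25.
25 exceeds 24, so the answer is No.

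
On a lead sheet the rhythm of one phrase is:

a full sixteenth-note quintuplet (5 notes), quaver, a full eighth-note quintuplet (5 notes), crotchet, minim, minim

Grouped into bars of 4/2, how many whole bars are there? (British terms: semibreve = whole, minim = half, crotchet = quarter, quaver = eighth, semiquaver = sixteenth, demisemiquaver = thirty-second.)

1

One bar of 4/2 = 16 eighth notes.
Working in eighth notes: a full sixteenth-note quintuplet (5 notes) (five quintuplet sixteenths span one quarter) = 2; quaver = 1; a full eighth-note quintuplet (5 notes) (five quintuplet eighths span one half) = 4; crotchet = 2; minim = 4; minim = 4.
Sum: 2 + 1 + 4 + 2 + 4 + 4 = 17.
17 ÷ 16 = 1 complete bar with 1 left over.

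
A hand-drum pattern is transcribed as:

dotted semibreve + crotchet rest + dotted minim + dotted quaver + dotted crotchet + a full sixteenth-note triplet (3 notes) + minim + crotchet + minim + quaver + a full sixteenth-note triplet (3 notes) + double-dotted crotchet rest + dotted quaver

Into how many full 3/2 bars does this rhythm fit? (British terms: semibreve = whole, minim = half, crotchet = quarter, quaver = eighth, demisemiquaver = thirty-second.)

3

One bar of 3/2 = 24 sixteenth notes.
Express everything in sixteenth notes: dotted semibreve = 24; crotchet rest = 4; dotted minim = 12; dotted quaver = 3; dotted crotchet = 6; a full sixteenth-note triplet (3 notes) (three triplet sixteenths span one eighth) = 2; minim = 8; crotchet = 4; minim = 8; quaver = 2; a full sixteenth-note triplet (3 notes) (three triplet sixteenths span one eighth) = 2; double-dotted crotchet rest = 7; dotted quaver = 3.
Adding: 24 + 4 + 12 + 3 + 6 + 2 + 8 + 4 + 8 + 2 + 2 + 7 + 3 = 85.
85 ÷ 24 = 3 complete bars with 13 left over.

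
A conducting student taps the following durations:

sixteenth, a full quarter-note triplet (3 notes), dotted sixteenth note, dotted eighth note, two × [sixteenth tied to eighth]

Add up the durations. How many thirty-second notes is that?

39

Each duration in thirty-second notes: sixteenth = 2; a full quarter-note triplet (3 notes) (three triplet quarters span one half) = 16; dotted sixteenth note = 3; dotted eighth note = 6; sixteenth tied to eighth (sixteenth + eighth) = 6; sixteenth tied to eighth (sixteenth + eighth) = 6.
Sum: 2 + 16 + 3 + 6 + 6 + 6 = 39 thirty-second notes.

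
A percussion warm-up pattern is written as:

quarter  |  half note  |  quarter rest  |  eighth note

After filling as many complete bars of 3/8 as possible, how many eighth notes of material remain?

0

One bar of 3/8 = 3 eighth notes.
In eighth notes: quarter = 2; half note = 4; quarter rest = 2; eighth note = 1.
Altogether 2 + 4 + 2 + 1 = 9.
9 ÷ 3 = 3 complete bars with 0 eighth notes remaining.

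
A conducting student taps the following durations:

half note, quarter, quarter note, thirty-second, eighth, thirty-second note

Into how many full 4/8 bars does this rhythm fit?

2

One bar of 4/8 = 16 thirty-second notes.
Working in thirty-second notes: half note = 16; quarter = 8; quarter note = 8; thirty-second = 1; eighth = 4; thirty-second note = 1.
Total: 16 + 8 + 8 + 1 + 4 + 1 = 38.
38 ÷ 16 = 2 complete bars with 6 left over.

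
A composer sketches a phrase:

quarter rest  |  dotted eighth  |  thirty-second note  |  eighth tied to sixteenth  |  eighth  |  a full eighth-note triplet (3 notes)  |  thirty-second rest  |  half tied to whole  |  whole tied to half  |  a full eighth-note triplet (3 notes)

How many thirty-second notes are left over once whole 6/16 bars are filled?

6

One bar of 6/16 = 12 thirty-second notes.
Express everything in thirty-second notes: quarter rest = 8; dotted eighth = 6; thirty-second note = 1; eighth tied to sixteenth (eighth + sixteenth) = 6; eighth = 4; a full eighth-note triplet (3 notes) (three triplet eighths span one quarter) = 8; thirty-second rest = 1; half tied to whole (half + whole) = 48; whole tied to half (whole + half) = 48; a full eighth-note triplet (3 notes) (three triplet eighths span one quarter) = 8.
Total: 8 + 6 + 1 + 6 + 4 + 8 + 1 + 48 + 48 + 8 = 138.
138 ÷ 12 = 11 complete bars with 6 thirty-second notes remaining.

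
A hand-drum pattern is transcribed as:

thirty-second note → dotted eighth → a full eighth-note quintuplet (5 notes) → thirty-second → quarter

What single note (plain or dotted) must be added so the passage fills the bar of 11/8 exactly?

The bar of 11/8 = 44 thirty-second notes.
Working in thirty-second notes: thirty-second note = 1; dotted eighth = 6; a full eighth-note quintuplet (5 notes) (five quintuplet eighths span one half) = 16; thirty-second = 1; quarter = 8.
Adding: 1 + 6 + 16 + 1 + 8 = 32.
Remaining: 44 − 32 = 12 thirty-second notes, which is a dotted quarter note.

dotted quarter note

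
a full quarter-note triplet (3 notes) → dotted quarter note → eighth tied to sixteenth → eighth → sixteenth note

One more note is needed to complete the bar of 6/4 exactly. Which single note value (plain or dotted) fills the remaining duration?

The bar of 6/4 = 24 sixteenth notes.
In sixteenth notes: a full quarter-note triplet (3 notes) (three triplet quarters span one half) = 8; dotted quarter note = 6; eighth tied to sixteenth (eighth + sixteenth) = 3; eighth = 2; sixteenth note = 1.
Sum: 8 + 6 + 3 + 2 + 1 = 20.
Remaining: 24 − 20 = 4 sixteenth notes, which is a quarter note.

quarter note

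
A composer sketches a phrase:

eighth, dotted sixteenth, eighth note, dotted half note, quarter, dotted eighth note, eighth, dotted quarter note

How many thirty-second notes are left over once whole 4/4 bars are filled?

One bar of 4/4 = 32 thirty-second notes.
Each duration in thirty-second notes: eighth = 4; dotted sixteenth = 3; eighth note = 4; dotted half note = 24; quarter = 8; dotted eighth note = 6; eighth = 4; dotted quarter note = 12.
Altogether 4 + 3 + 4 + 24 + 8 + 6 + 4 + 12 = 65.
65 ÷ 32 = 2 complete bars with 1 thirty-second note remaining.

1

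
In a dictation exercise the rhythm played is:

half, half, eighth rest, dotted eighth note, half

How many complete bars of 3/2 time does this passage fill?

One bar of 3/2 = 24 sixteenth notes.
Working in sixteenth notes: half = 8; half = 8; eighth rest = 2; dotted eighth note = 3; half = 8.
Adding: 8 + 8 + 2 + 3 + 8 = 29.
29 ÷ 24 = 1 complete bar with 5 left over.

1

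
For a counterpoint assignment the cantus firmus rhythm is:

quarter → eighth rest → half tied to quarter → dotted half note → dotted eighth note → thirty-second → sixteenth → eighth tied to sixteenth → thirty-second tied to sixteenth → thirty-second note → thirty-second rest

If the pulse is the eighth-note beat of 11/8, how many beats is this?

20

One eighth-note beat = 4 thirty-second notes.
Convert each value to thirty-second notes: quarter = 8; eighth rest = 4; half tied to quarter (half + quarter) = 24; dotted half note = 24; dotted eighth note = 6; thirty-second = 1; sixteenth = 2; eighth tied to sixteenth (eighth + sixteenth) = 6; thirty-second tied to sixteenth (thirty-second + sixteenth) = 3; thirty-second note = 1; thirty-second rest = 1.
Total: 8 + 4 + 24 + 24 + 6 + 1 + 2 + 6 + 3 + 1 + 1 = 80.
80 ÷ 4 = 20 beats.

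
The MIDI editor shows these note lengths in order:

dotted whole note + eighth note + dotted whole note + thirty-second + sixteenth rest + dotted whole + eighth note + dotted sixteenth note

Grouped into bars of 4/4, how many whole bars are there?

One bar of 4/4 = 32 thirty-second notes.
Working in thirty-second notes: dotted whole note = 48; eighth note = 4; dotted whole note = 48; thirty-second = 1; sixteenth rest = 2; dotted whole = 48; eighth note = 4; dotted sixteenth note = 3.
Total: 48 + 4 + 48 + 1 + 2 + 48 + 4 + 3 = 158.
158 ÷ 32 = 4 complete bars with 30 left over.

4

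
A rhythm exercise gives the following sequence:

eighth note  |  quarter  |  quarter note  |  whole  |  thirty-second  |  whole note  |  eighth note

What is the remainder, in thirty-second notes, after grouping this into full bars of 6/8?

17

One bar of 6/8 = 24 thirty-second notes.
Working in thirty-second notes: eighth note = 4; quarter = 8; quarter note = 8; whole = 32; thirty-second = 1; whole note = 32; eighth note = 4.
Total: 4 + 8 + 8 + 32 + 1 + 32 + 4 = 89.
89 ÷ 24 = 3 complete bars with 17 thirty-second notes remaining.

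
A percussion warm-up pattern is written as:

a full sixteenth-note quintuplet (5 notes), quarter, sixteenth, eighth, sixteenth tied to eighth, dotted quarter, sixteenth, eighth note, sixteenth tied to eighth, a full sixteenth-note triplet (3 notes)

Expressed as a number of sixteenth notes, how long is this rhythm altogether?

28

In sixteenth notes: a full sixteenth-note quintuplet (5 notes) (five quintuplet sixteenths span one quarter) = 4; quarter = 4; sixteenth = 1; eighth = 2; sixteenth tied to eighth (sixteenth + eighth) = 3; dotted quarter = 6; sixteenth = 1; eighth note = 2; sixteenth tied to eighth (sixteenth + eighth) = 3; a full sixteenth-note triplet (3 notes) (three triplet sixteenths span one eighth) = 2.
Altogether 4 + 4 + 1 + 2 + 3 + 6 + 1 + 2 + 3 + 2 = 28 sixteenth notes.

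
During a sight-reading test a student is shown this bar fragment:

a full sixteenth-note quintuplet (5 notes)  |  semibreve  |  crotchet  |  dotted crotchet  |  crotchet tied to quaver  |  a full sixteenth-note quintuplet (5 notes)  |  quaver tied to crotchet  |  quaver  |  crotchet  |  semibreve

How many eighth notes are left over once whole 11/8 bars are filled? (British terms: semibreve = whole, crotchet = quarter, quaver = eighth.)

1

One bar of 11/8 = 11 eighth notes.
Each duration in eighth notes: a full sixteenth-note quintuplet (5 notes) (five quintuplet sixteenths span one quarter) = 2; semibreve = 8; crotchet = 2; dotted crotchet = 3; crotchet tied to quaver (crotchet + quaver) = 3; a full sixteenth-note quintuplet (5 notes) (five quintuplet sixteenths span one quarter) = 2; quaver tied to crotchet (quaver + crotchet) = 3; quaver = 1; crotchet = 2; semibreve = 8.
Adding: 2 + 8 + 2 + 3 + 3 + 2 + 3 + 1 + 2 + 8 = 34.
34 ÷ 11 = 3 complete bars with 1 eighth note remaining.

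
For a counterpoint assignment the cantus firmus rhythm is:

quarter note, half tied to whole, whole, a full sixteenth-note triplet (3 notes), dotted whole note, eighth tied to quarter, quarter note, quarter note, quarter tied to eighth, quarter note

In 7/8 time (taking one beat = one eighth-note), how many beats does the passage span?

47

One eighth-note beat = 2 sixteenth notes.
Express everything in sixteenth notes: quarter note = 4; half tied to whole (half + whole) = 24; whole = 16; a full sixteenth-note triplet (3 notes) (three triplet sixteenths span one eighth) = 2; dotted whole note = 24; eighth tied to quarter (eighth + quarter) = 6; quarter note = 4; quarter note = 4; quarter tied to eighth (quarter + eighth) = 6; quarter note = 4.
Sum: 4 + 24 + 16 + 2 + 24 + 6 + 4 + 4 + 6 + 4 = 94.
94 ÷ 2 = 47 beats.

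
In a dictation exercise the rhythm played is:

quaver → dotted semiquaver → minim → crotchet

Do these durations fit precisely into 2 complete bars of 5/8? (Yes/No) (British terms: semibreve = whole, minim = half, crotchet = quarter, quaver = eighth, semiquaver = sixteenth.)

One bar of 5/8 = 20 thirty-second notes, so 2 bars = 40.
Working in thirty-second notes: quaver = 4; dotted semiquaver = 3; minim = 16; crotchet = 8.
Total: 4 + 3 + 16 + 8 = 31.
31 falls short of 40, so the answer is No.

No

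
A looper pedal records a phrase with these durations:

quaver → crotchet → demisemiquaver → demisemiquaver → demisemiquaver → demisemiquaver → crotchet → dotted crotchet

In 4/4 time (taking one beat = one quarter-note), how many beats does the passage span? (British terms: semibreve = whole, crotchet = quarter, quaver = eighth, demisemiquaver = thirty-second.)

4.5

One quarter-note beat = 8 thirty-second notes.
Express everything in thirty-second notes: quaver = 4; crotchet = 8; demisemiquaver = 1; demisemiquaver = 1; demisemiquaver = 1; demisemiquaver = 1; crotchet = 8; dotted crotchet = 12.
Adding: 4 + 8 + 1 + 1 + 1 + 1 + 8 + 12 = 36.
36 ÷ 8 = 4.5 beats.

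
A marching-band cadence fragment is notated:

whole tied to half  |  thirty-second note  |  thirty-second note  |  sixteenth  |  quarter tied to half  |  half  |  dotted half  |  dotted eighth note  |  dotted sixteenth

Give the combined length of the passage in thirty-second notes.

In thirty-second notes: whole tied to half (whole + half) = 48; thirty-second note = 1; thirty-second note = 1; sixteenth = 2; quarter tied to half (quarter + half) = 24; half = 16; dotted half = 24; dotted eighth note = 6; dotted sixteenth = 3.
Altogether 48 + 1 + 1 + 2 + 24 + 16 + 24 + 6 + 3 = 125 thirty-second notes.

125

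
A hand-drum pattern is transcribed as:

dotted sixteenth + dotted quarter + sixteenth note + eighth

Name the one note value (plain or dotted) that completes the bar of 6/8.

The bar of 6/8 = 24 thirty-second notes.
Each duration in thirty-second notes: dotted sixteenth = 3; dotted quarter = 12; sixteenth note = 2; eighth = 4.
Sum: 3 + 12 + 2 + 4 = 21.
Remaining: 24 − 21 = 3 thirty-second notes, which is a dotted sixteenth note.

dotted sixteenth note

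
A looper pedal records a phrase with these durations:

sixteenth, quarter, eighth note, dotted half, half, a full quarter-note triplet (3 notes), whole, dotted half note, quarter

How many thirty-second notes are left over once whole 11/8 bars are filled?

One bar of 11/8 = 22 sixteenth notes.
Working in sixteenth notes: sixteenth = 1; quarter = 4; eighth note = 2; dotted half = 12; half = 8; a full quarter-note triplet (3 notes) (three triplet quarters span one half) = 8; whole = 16; dotted half note = 12; quarter = 4.
Total: 1 + 4 + 2 + 12 + 8 + 8 + 16 + 12 + 4 = 67.
67 ÷ 22 = 3 complete bars with 1 sixteenth note remaining = 2 thirty-second notes.

2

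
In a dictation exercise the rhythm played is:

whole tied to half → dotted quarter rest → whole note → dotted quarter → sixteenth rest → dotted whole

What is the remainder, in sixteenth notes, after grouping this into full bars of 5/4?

One bar of 5/4 = 20 sixteenth notes.
Convert each value to sixteenth notes: whole tied to half (whole + half) = 24; dotted quarter rest = 6; whole note = 16; dotted quarter = 6; sixteenth rest = 1; dotted whole = 24.
Total: 24 + 6 + 16 + 6 + 1 + 24 = 77.
77 ÷ 20 = 3 complete bars with 17 sixteenth notes remaining.

17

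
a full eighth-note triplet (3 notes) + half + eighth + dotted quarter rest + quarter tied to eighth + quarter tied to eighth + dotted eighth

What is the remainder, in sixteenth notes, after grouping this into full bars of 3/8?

One bar of 3/8 = 6 sixteenth notes.
In sixteenth notes: a full eighth-note triplet (3 notes) (three triplet eighths span one quarter) = 4; half = 8; eighth = 2; dotted quarter rest = 6; quarter tied to eighth (quarter + eighth) = 6; quarter tied to eighth (quarter + eighth) = 6; dotted eighth = 3.
Adding: 4 + 8 + 2 + 6 + 6 + 6 + 3 = 35.
35 ÷ 6 = 5 complete bars with 5 sixteenth notes remaining.

5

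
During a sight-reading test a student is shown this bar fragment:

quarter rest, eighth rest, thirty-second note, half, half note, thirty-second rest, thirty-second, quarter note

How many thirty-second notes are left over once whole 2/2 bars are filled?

One bar of 2/2 = 32 thirty-second notes.
Express everything in thirty-second notes: quarter rest = 8; eighth rest = 4; thirty-second note = 1; half = 16; half note = 16; thirty-second rest = 1; thirty-second = 1; quarter note = 8.
Altogether 8 + 4 + 1 + 16 + 16 + 1 + 1 + 8 = 55.
55 ÷ 32 = 1 complete bar with 23 thirty-second notes remaining.

23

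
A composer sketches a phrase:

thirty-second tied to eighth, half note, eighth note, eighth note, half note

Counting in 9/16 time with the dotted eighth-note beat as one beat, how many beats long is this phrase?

7.5

One dotted eighth-note beat = 6 thirty-second notes.
Working in thirty-second notes: thirty-second tied to eighth (thirty-second + eighth) = 5; half note = 16; eighth note = 4; eighth note = 4; half note = 16.
Total: 5 + 16 + 4 + 4 + 16 = 45.
45 ÷ 6 = 7.5 beats.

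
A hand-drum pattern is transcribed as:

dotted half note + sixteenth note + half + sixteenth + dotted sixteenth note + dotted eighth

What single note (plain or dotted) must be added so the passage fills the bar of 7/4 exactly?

The bar of 7/4 = 56 thirty-second notes.
Express everything in thirty-second notes: dotted half note = 24; sixteenth note = 2; half = 16; sixteenth = 2; dotted sixteenth note = 3; dotted eighth = 6.
Sum: 24 + 2 + 16 + 2 + 3 + 6 = 53.
Remaining: 56 − 53 = 3 thirty-second notes, which is a dotted sixteenth note.

dotted sixteenth note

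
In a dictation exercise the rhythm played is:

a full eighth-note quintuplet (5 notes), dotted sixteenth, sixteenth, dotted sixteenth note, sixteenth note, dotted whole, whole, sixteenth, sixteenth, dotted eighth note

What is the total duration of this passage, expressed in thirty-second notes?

Working in thirty-second notes: a full eighth-note quintuplet (5 notes) (five quintuplet eighths span one half) = 16; dotted sixteenth = 3; sixteenth = 2; dotted sixteenth note = 3; sixteenth note = 2; dotted whole = 48; whole = 32; sixteenth = 2; sixteenth = 2; dotted eighth note = 6.
Adding: 16 + 3 + 2 + 3 + 2 + 48 + 32 + 2 + 2 + 6 = 116 thirty-second notes.

116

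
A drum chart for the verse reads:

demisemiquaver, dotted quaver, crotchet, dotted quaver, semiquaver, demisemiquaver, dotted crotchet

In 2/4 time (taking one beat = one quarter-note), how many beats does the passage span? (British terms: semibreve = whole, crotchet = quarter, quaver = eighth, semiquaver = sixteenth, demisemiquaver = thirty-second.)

One quarter-note beat = 8 thirty-second notes.
In thirty-second notes: demisemiquaver = 1; dotted quaver = 6; crotchet = 8; dotted quaver = 6; semiquaver = 2; demisemiquaver = 1; dotted crotchet = 12.
Sum: 1 + 6 + 8 + 6 + 2 + 1 + 12 = 36.
36 ÷ 8 = 4.5 beats.

4.5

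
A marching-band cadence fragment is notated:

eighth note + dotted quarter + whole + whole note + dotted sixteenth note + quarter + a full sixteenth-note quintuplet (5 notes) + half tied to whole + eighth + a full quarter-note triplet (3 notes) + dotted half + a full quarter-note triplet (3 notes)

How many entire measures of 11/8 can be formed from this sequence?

4

One bar of 11/8 = 44 thirty-second notes.
Convert each value to thirty-second notes: eighth note = 4; dotted quarter = 12; whole = 32; whole note = 32; dotted sixteenth note = 3; quarter = 8; a full sixteenth-note quintuplet (5 notes) (five quintuplet sixteenths span one quarter) = 8; half tied to whole (half + whole) = 48; eighth = 4; a full quarter-note triplet (3 notes) (three triplet quarters span one half) = 16; dotted half = 24; a full quarter-note triplet (3 notes) (three triplet quarters span one half) = 16.
Total: 4 + 12 + 32 + 32 + 3 + 8 + 8 + 48 + 4 + 16 + 24 + 16 = 207.
207 ÷ 44 = 4 complete bars with 31 left over.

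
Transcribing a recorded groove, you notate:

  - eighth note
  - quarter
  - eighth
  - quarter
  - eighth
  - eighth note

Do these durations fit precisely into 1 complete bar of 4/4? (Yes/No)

Yes

One bar of 4/4 = 8 eighth notes.
Working in eighth notes: eighth note = 1; quarter = 2; eighth = 1; quarter = 2; eighth = 1; eighth note = 1.
Adding: 1 + 2 + 1 + 2 + 1 + 1 = 8.
8 equals 8, so the answer is Yes.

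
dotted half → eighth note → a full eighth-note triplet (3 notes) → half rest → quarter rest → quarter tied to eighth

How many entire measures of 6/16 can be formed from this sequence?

One bar of 6/16 = 3 eighth notes.
Working in eighth notes: dotted half = 6; eighth note = 1; a full eighth-note triplet (3 notes) (three triplet eighths span one quarter) = 2; half rest = 4; quarter rest = 2; quarter tied to eighth (quarter + eighth) = 3.
Adding: 6 + 1 + 2 + 4 + 2 + 3 = 18.
18 ÷ 3 = 6 complete bars with 0 left over.

6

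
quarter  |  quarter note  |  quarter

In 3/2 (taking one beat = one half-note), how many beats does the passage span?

One half-note beat = 2 quarter notes.
Express everything in quarter notes: quarter = 1; quarter note = 1; quarter = 1.
Adding: 1 + 1 + 1 = 3.
3 ÷ 2 = 1.5 beats.

1.5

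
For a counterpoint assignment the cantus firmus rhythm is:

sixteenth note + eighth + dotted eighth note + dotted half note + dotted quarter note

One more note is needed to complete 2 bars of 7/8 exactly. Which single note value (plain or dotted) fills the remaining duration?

quarter note

2 bars of 7/8 = 28 sixteenth notes.
In sixteenth notes: sixteenth note = 1; eighth = 2; dotted eighth note = 3; dotted half note = 12; dotted quarter note = 6.
Adding: 1 + 2 + 3 + 12 + 6 = 24.
Remaining: 28 − 24 = 4 sixteenth notes, which is a quarter note.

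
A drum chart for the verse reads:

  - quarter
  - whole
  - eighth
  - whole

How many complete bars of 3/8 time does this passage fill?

6

One bar of 3/8 = 3 eighth notes.
In eighth notes: quarter = 2; whole = 8; eighth = 1; whole = 8.
Altogether 2 + 8 + 1 + 8 = 19.
19 ÷ 3 = 6 complete bars with 1 left over.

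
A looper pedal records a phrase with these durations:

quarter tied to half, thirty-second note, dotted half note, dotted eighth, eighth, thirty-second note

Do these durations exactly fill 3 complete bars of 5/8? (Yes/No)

One bar of 5/8 = 20 thirty-second notes, so 3 bars = 60.
Working in thirty-second notes: quarter tied to half (quarter + half) = 24; thirty-second note = 1; dotted half note = 24; dotted eighth = 6; eighth = 4; thirty-second note = 1.
Total: 24 + 1 + 24 + 6 + 4 + 1 = 60.
60 equals 60, so the answer is Yes.

Yes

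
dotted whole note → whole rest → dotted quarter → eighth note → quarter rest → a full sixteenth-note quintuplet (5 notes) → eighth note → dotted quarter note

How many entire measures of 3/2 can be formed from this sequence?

2

One bar of 3/2 = 12 eighth notes.
In eighth notes: dotted whole note = 12; whole rest = 8; dotted quarter = 3; eighth note = 1; quarter rest = 2; a full sixteenth-note quintuplet (5 notes) (five quintuplet sixteenths span one quarter) = 2; eighth note = 1; dotted quarter note = 3.
Sum: 12 + 8 + 3 + 1 + 2 + 2 + 1 + 3 = 32.
32 ÷ 12 = 2 complete bars with 8 left over.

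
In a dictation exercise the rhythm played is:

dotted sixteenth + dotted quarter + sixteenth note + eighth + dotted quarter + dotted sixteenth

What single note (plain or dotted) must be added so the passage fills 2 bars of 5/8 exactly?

eighth note

2 bars of 5/8 = 40 thirty-second notes.
In thirty-second notes: dotted sixteenth = 3; dotted quarter = 12; sixteenth note = 2; eighth = 4; dotted quarter = 12; dotted sixteenth = 3.
Total: 3 + 12 + 2 + 4 + 12 + 3 = 36.
Remaining: 40 − 36 = 4 thirty-second notes, which is a eighth note.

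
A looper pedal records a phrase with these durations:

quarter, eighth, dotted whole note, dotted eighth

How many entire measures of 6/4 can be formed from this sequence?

One bar of 6/4 = 24 sixteenth notes.
In sixteenth notes: quarter = 4; eighth = 2; dotted whole note = 24; dotted eighth = 3.
Total: 4 + 2 + 24 + 3 = 33.
33 ÷ 24 = 1 complete bar with 9 left over.

1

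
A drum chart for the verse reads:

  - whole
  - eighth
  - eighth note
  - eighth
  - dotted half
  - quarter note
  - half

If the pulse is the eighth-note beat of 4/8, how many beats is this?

One eighth-note beat = 2 sixteenth notes.
Working in sixteenth notes: whole = 16; eighth = 2; eighth note = 2; eighth = 2; dotted half = 12; quarter note = 4; half = 8.
Total: 16 + 2 + 2 + 2 + 12 + 4 + 8 = 46.
46 ÷ 2 = 23 beats.

23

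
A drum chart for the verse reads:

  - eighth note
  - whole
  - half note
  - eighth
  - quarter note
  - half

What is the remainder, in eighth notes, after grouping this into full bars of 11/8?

One bar of 11/8 = 11 eighth notes.
Express everything in eighth notes: eighth note = 1; whole = 8; half note = 4; eighth = 1; quarter note = 2; half = 4.
Adding: 1 + 8 + 4 + 1 + 2 + 4 = 20.
20 ÷ 11 = 1 complete bar with 9 eighth notes remaining.

9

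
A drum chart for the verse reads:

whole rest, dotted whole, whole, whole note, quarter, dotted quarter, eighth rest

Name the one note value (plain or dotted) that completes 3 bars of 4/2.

dotted half note

3 bars of 4/2 = 48 eighth notes.
Convert each value to eighth notes: whole rest = 8; dotted whole = 12; whole = 8; whole note = 8; quarter = 2; dotted quarter = 3; eighth rest = 1.
Sum: 8 + 12 + 8 + 8 + 2 + 3 + 1 = 42.
Remaining: 48 − 42 = 6 eighth notes, which is a dotted half note.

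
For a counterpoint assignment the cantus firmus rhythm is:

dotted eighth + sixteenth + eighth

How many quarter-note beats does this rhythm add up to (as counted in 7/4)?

1.5

One quarter-note beat = 4 sixteenth notes.
In sixteenth notes: dotted eighth = 3; sixteenth = 1; eighth = 2.
Total: 3 + 1 + 2 = 6.
6 ÷ 4 = 1.5 beats.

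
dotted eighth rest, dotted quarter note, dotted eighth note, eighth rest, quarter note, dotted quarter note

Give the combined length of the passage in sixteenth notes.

24

Each duration in sixteenth notes: dotted eighth rest = 3; dotted quarter note = 6; dotted eighth note = 3; eighth rest = 2; quarter note = 4; dotted quarter note = 6.
Adding: 3 + 6 + 3 + 2 + 4 + 6 = 24 sixteenth notes.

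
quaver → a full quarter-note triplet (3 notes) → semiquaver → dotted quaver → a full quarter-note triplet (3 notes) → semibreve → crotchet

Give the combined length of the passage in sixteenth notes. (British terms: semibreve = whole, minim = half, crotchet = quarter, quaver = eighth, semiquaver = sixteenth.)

42

In sixteenth notes: quaver = 2; a full quarter-note triplet (3 notes) (three triplet quarters span one half) = 8; semiquaver = 1; dotted quaver = 3; a full quarter-note triplet (3 notes) (three triplet quarters span one half) = 8; semibreve = 16; crotchet = 4.
Total: 2 + 8 + 1 + 3 + 8 + 16 + 4 = 42 sixteenth notes.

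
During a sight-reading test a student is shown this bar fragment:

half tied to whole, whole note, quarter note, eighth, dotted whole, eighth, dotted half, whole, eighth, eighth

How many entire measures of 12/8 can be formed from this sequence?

4

One bar of 12/8 = 12 eighth notes.
Express everything in eighth notes: half tied to whole (half + whole) = 12; whole note = 8; quarter note = 2; eighth = 1; dotted whole = 12; eighth = 1; dotted half = 6; whole = 8; eighth = 1; eighth = 1.
Total: 12 + 8 + 2 + 1 + 12 + 1 + 6 + 8 + 1 + 1 = 52.
52 ÷ 12 = 4 complete bars with 4 left over.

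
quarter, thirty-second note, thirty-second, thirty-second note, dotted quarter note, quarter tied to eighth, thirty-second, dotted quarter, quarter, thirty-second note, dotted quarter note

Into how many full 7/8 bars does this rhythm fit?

2

One bar of 7/8 = 28 thirty-second notes.
In thirty-second notes: quarter = 8; thirty-second note = 1; thirty-second = 1; thirty-second note = 1; dotted quarter note = 12; quarter tied to eighth (quarter + eighth) = 12; thirty-second = 1; dotted quarter = 12; quarter = 8; thirty-second note = 1; dotted quarter note = 12.
Altogether 8 + 1 + 1 + 1 + 12 + 12 + 1 + 12 + 8 + 1 + 12 = 69.
69 ÷ 28 = 2 complete bars with 13 left over.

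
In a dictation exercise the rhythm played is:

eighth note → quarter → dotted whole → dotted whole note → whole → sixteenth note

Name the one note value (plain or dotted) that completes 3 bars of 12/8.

3 bars of 12/8 = 72 sixteenth notes.
Working in sixteenth notes: eighth note = 2; quarter = 4; dotted whole = 24; dotted whole note = 24; whole = 16; sixteenth note = 1.
Altogether 2 + 4 + 24 + 24 + 16 + 1 = 71.
Remaining: 72 − 71 = 1 sixteenth note, which is a sixteenth note.

sixteenth note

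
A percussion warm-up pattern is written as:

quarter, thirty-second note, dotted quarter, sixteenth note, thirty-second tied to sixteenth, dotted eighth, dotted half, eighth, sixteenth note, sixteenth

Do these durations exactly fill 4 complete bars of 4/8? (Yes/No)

One bar of 4/8 = 16 thirty-second notes, so 4 bars = 64.
In thirty-second notes: quarter = 8; thirty-second note = 1; dotted quarter = 12; sixteenth note = 2; thirty-second tied to sixteenth (thirty-second + sixteenth) = 3; dotted eighth = 6; dotted half = 24; eighth = 4; sixteenth note = 2; sixteenth = 2.
Altogether 8 + 1 + 12 + 2 + 3 + 6 + 24 + 4 + 2 + 2 = 64.
64 equals 64, so the answer is Yes.

Yes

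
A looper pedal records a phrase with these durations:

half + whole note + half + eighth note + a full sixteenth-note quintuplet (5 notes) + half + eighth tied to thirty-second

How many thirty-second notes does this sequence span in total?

Convert each value to thirty-second notes: half = 16; whole note = 32; half = 16; eighth note = 4; a full sixteenth-note quintuplet (5 notes) (five quintuplet sixteenths span one quarter) = 8; half = 16; eighth tied to thirty-second (eighth + thirty-second) = 5.
Adding: 16 + 32 + 16 + 4 + 8 + 16 + 5 = 97 thirty-second notes.

97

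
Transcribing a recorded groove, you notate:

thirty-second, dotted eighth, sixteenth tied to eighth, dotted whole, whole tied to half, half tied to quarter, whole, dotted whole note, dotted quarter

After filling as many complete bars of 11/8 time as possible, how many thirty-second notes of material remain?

5

One bar of 11/8 = 44 thirty-second notes.
Convert each value to thirty-second notes: thirty-second = 1; dotted eighth = 6; sixteenth tied to eighth (sixteenth + eighth) = 6; dotted whole = 48; whole tied to half (whole + half) = 48; half tied to quarter (half + quarter) = 24; whole = 32; dotted whole note = 48; dotted quarter = 12.
Adding: 1 + 6 + 6 + 48 + 48 + 24 + 32 + 48 + 12 = 225.
225 ÷ 44 = 5 complete bars with 5 thirty-second notes remaining.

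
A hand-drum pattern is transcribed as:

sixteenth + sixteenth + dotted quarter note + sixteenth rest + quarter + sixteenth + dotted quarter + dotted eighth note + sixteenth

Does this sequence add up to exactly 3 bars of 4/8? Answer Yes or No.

One bar of 4/8 = 8 sixteenth notes, so 3 bars = 24.
In sixteenth notes: sixteenth = 1; sixteenth = 1; dotted quarter note = 6; sixteenth rest = 1; quarter = 4; sixteenth = 1; dotted quarter = 6; dotted eighth note = 3; sixteenth = 1.
Adding: 1 + 1 + 6 + 1 + 4 + 1 + 6 + 3 + 1 = 24.
24 equals 24, so the answer is Yes.

Yes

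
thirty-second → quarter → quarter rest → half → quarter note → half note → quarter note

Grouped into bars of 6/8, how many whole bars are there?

One bar of 6/8 = 24 thirty-second notes.
Working in thirty-second notes: thirty-second = 1; quarter = 8; quarter rest = 8; half = 16; quarter note = 8; half note = 16; quarter note = 8.
Altogether 1 + 8 + 8 + 16 + 8 + 16 + 8 = 65.
65 ÷ 24 = 2 complete bars with 17 left over.

2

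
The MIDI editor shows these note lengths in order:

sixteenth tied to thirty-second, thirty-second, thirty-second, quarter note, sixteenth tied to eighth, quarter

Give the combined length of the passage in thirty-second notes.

27

Convert each value to thirty-second notes: sixteenth tied to thirty-second (sixteenth + thirty-second) = 3; thirty-second = 1; thirty-second = 1; quarter note = 8; sixteenth tied to eighth (sixteenth + eighth) = 6; quarter = 8.
Adding: 3 + 1 + 1 + 8 + 6 + 8 = 27 thirty-second notes.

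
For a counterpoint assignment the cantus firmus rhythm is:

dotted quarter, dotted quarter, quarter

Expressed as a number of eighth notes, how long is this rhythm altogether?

8

Working in eighth notes: dotted quarter = 3; dotted quarter = 3; quarter = 2.
Altogether 3 + 3 + 2 = 8 eighth notes.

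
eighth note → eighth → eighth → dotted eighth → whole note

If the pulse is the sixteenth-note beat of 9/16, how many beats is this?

25

One sixteenth-note beat = 2 thirty-second notes.
Convert each value to thirty-second notes: eighth note = 4; eighth = 4; eighth = 4; dotted eighth = 6; whole note = 32.
Adding: 4 + 4 + 4 + 6 + 32 = 50.
50 ÷ 2 = 25 beats.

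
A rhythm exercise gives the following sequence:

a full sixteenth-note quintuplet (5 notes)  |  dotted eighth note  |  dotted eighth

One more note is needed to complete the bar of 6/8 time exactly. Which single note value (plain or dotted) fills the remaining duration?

The bar of 6/8 = 12 sixteenth notes.
Each duration in sixteenth notes: a full sixteenth-note quintuplet (5 notes) (five quintuplet sixteenths span one quarter) = 4; dotted eighth note = 3; dotted eighth = 3.
Sum: 4 + 3 + 3 = 10.
Remaining: 12 − 10 = 2 sixteenth notes, which is a eighth note.

eighth note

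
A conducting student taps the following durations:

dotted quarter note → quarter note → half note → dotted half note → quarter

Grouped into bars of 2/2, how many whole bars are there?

2

One bar of 2/2 = 8 eighth notes.
In eighth notes: dotted quarter note = 3; quarter note = 2; half note = 4; dotted half note = 6; quarter = 2.
Total: 3 + 2 + 4 + 6 + 2 = 17.
17 ÷ 8 = 2 complete bars with 1 left over.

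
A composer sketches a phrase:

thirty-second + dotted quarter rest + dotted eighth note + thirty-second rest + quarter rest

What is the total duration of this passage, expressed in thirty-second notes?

Working in thirty-second notes: thirty-second = 1; dotted quarter rest = 12; dotted eighth note = 6; thirty-second rest = 1; quarter rest = 8.
Adding: 1 + 12 + 6 + 1 + 8 = 28 thirty-second notes.

28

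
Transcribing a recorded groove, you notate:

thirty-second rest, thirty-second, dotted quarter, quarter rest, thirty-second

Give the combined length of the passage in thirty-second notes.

Each duration in thirty-second notes: thirty-second rest = 1; thirty-second = 1; dotted quarter = 12; quarter rest = 8; thirty-second = 1.
Total: 1 + 1 + 12 + 8 + 1 = 23 thirty-second notes.

23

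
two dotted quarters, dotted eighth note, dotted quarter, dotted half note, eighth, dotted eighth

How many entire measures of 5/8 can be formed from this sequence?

One bar of 5/8 = 10 sixteenth notes.
Working in sixteenth notes: dotted quarter = 6; dotted quarter = 6; dotted eighth note = 3; dotted quarter = 6; dotted half note = 12; eighth = 2; dotted eighth = 3.
Altogether 6 + 6 + 3 + 6 + 12 + 2 + 3 = 38.
38 ÷ 10 = 3 complete bars with 8 left over.

3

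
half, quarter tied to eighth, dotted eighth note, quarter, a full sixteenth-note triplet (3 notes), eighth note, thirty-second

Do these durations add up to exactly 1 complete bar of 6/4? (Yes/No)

No

One bar of 6/4 = 48 thirty-second notes.
Each duration in thirty-second notes: half = 16; quarter tied to eighth (quarter + eighth) = 12; dotted eighth note = 6; quarter = 8; a full sixteenth-note triplet (3 notes) (three triplet sixteenths span one eighth) = 4; eighth note = 4; thirty-second = 1.
Adding: 16 + 12 + 6 + 8 + 4 + 4 + 1 = 51.
51 exceeds 48, so the answer is No.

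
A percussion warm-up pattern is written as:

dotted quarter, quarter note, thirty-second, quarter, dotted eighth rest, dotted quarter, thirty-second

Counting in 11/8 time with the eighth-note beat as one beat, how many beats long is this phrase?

One eighth-note beat = 4 thirty-second notes.
Express everything in thirty-second notes: dotted quarter = 12; quarter note = 8; thirty-second = 1; quarter = 8; dotted eighth rest = 6; dotted quarter = 12; thirty-second = 1.
Total: 12 + 8 + 1 + 8 + 6 + 12 + 1 = 48.
48 ÷ 4 = 12 beats.

12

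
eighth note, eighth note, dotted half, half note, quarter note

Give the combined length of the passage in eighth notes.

Express everything in eighth notes: eighth note = 1; eighth note = 1; dotted half = 6; half note = 4; quarter note = 2.
Adding: 1 + 1 + 6 + 4 + 2 = 14 eighth notes.

14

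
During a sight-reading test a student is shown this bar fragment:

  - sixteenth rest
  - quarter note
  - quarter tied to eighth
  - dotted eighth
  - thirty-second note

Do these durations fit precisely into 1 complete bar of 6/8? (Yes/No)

One bar of 6/8 = 24 thirty-second notes.
Each duration in thirty-second notes: sixteenth rest = 2; quarter note = 8; quarter tied to eighth (quarter + eighth) = 12; dotted eighth = 6; thirty-second note = 1.
Adding: 2 + 8 + 12 + 6 + 1 = 29.
29 exceeds 24, so the answer is No.

No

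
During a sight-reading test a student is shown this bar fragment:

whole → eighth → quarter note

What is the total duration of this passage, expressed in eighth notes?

11

Working in eighth notes: whole = 8; eighth = 1; quarter note = 2.
Total: 8 + 1 + 2 = 11 eighth notes.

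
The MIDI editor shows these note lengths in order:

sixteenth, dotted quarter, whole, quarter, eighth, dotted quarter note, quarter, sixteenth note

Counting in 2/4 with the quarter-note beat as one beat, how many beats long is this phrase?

10

One quarter-note beat = 4 sixteenth notes.
In sixteenth notes: sixteenth = 1; dotted quarter = 6; whole = 16; quarter = 4; eighth = 2; dotted quarter note = 6; quarter = 4; sixteenth note = 1.
Total: 1 + 6 + 16 + 4 + 2 + 6 + 4 + 1 = 40.
40 ÷ 4 = 10 beats.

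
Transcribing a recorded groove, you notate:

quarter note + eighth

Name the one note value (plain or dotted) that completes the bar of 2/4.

The bar of 2/4 = 4 eighth notes.
Each duration in eighth notes: quarter note = 2; eighth = 1.
Adding: 2 + 1 = 3.
Remaining: 4 − 3 = 1 eighth note, which is a eighth note.

eighth note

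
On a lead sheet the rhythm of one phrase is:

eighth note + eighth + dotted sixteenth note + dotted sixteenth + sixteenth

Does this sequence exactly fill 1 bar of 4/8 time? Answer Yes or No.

Yes

One bar of 4/8 = 16 thirty-second notes.
Each duration in thirty-second notes: eighth note = 4; eighth = 4; dotted sixteenth note = 3; dotted sixteenth = 3; sixteenth = 2.
Total: 4 + 4 + 3 + 3 + 2 = 16.
16 equals 16, so the answer is Yes.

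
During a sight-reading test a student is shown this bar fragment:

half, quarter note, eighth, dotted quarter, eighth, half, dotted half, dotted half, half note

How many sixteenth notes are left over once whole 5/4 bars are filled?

2

One bar of 5/4 = 10 eighth notes.
Working in eighth notes: half = 4; quarter note = 2; eighth = 1; dotted quarter = 3; eighth = 1; half = 4; dotted half = 6; dotted half = 6; half note = 4.
Sum: 4 + 2 + 1 + 3 + 1 + 4 + 6 + 6 + 4 = 31.
31 ÷ 10 = 3 complete bars with 1 eighth note remaining = 2 sixteenth notes.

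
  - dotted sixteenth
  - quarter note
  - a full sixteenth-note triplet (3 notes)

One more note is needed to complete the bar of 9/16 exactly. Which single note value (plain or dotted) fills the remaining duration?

dotted sixteenth note

The bar of 9/16 = 18 thirty-second notes.
Convert each value to thirty-second notes: dotted sixteenth = 3; quarter note = 8; a full sixteenth-note triplet (3 notes) (three triplet sixteenths span one eighth) = 4.
Sum: 3 + 8 + 4 = 15.
Remaining: 18 − 15 = 3 thirty-second notes, which is a dotted sixteenth note.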